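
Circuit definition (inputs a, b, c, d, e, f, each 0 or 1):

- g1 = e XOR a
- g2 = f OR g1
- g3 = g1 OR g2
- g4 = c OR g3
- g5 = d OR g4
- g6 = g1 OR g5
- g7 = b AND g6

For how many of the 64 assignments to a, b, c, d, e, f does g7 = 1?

30

g7 = b AND g6 must be 1, so both b = 1 and g6 = 1.
g6 = g1 OR g5 must be 1, so at least one of g1, g5 is 1.
Enumerating the 64 input combinations, 30 give g7 = 1 and 34 give g7 = 0.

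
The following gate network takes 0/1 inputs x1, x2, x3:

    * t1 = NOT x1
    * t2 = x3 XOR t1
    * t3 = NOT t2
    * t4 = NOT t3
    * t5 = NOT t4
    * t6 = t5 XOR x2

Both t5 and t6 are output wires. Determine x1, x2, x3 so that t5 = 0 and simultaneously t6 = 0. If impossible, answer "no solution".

x1=1, x2=0, x3=1

Check with x1=1, x2=0, x3=1:
t1 = NOT x1 = NOT 1 = 0
t2 = x3 XOR t1 = 1 XOR 0 = 1
t3 = NOT t2 = NOT 1 = 0
t4 = NOT t3 = NOT 0 = 1
t5 = NOT t4 = NOT 1 = 0
t6 = t5 XOR x2 = 0 XOR 0 = 0
So t5 = 0 and t6 = 0.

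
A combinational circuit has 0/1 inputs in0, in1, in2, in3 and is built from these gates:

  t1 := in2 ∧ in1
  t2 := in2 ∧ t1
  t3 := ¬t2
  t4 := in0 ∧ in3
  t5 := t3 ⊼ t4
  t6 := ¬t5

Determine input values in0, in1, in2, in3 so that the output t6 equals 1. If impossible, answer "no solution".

in0=1, in1=0, in2=1, in3=1

Check with in0=1, in1=0, in2=1, in3=1:
t1 = in2 ∧ in1 = 1 ∧ 0 = 0
t2 = in2 ∧ t1 = 1 ∧ 0 = 0
t3 = ¬t2 = ¬0 = 1
t4 = in0 ∧ in3 = 1 ∧ 1 = 1
t5 = t3 ⊼ t4 = 1 ⊼ 1 = 0
t6 = ¬t5 = ¬0 = 1
So t6 = 1 as required.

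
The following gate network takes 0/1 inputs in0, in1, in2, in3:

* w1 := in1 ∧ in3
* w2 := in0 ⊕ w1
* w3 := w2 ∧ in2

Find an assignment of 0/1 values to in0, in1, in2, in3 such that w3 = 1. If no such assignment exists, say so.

w3 = w2 ∧ in2 must be 1, so both w2 = 1 and in2 = 1.
w2 = in0 ⊕ w1 must be 1, so in0 and w1 differ.
Check with in0=1, in1=1, in2=1, in3=0:
w1 = in1 ∧ in3 = 1 ∧ 0 = 0
w2 = in0 ⊕ w1 = 1 ⊕ 0 = 1
w3 = w2 ∧ in2 = 1 ∧ 1 = 1
So w3 = 1 as required.

in0=1, in1=1, in2=1, in3=0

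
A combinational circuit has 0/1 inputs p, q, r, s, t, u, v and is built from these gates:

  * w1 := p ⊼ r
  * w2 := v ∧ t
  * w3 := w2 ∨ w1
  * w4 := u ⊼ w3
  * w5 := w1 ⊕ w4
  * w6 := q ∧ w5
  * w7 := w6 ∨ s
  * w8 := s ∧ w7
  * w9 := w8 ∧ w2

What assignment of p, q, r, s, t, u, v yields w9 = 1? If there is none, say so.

w9 = w8 ∧ w2 must be 1, so both w8 = 1 and w2 = 1.
w8 = s ∧ w7 must be 1, so both s = 1 and w7 = 1.
Check with p=0, q=1, r=0, s=1, t=1, u=0, v=1:
w1 = p ⊼ r = 0 ⊼ 0 = 1
w2 = v ∧ t = 1 ∧ 1 = 1
w3 = w2 ∨ w1 = 1 ∨ 1 = 1
w4 = u ⊼ w3 = 0 ⊼ 1 = 1
w5 = w1 ⊕ w4 = 1 ⊕ 1 = 0
w6 = q ∧ w5 = 1 ∧ 0 = 0
w7 = w6 ∨ s = 0 ∨ 1 = 1
w8 = s ∧ w7 = 1 ∧ 1 = 1
w9 = w8 ∧ w2 = 1 ∧ 1 = 1
So w9 = 1 as required.

p=0, q=1, r=0, s=1, t=1, u=0, v=1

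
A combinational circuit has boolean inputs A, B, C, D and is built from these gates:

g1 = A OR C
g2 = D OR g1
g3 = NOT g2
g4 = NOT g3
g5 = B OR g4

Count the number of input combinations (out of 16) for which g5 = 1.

g5 = B OR g4 must be 1, so at least one of B, g4 is 1.
Enumerating the 16 input combinations, 15 give g5 = 1 and 1 give g5 = 0.

15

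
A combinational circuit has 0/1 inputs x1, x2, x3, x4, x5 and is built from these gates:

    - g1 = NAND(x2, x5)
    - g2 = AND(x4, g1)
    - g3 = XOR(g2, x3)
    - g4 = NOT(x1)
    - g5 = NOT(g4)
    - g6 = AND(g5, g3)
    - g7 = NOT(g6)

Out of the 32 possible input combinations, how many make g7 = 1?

g7 = NOT(g6) must be 1, so g6 = 0.
g6 = AND(g5, g3) must be 0, so at least one of g5, g3 is 0.
Enumerating the 32 input combinations, 24 give g7 = 1 and 8 give g7 = 0.

24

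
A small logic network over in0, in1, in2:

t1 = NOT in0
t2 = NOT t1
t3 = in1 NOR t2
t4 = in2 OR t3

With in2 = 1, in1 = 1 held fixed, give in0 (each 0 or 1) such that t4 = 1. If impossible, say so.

t4 = in2 OR t3 must be 1, so at least one of in2, t3 is 1.
Check with in2 = 1, in1 = 1 and in0=1:
t1 = NOT in0 = NOT 1 = 0
t2 = NOT t1 = NOT 0 = 1
t3 = in1 NOR t2 = 1 NOR 1 = 0
t4 = in2 OR t3 = 1 OR 0 = 1
So t4 = 1.

in0=1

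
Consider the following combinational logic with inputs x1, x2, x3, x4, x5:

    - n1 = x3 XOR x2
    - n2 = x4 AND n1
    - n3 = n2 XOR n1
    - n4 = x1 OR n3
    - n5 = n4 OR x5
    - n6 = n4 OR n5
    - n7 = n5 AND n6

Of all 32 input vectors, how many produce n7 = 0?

6

n7 = n5 AND n6 must be 0, so at least one of n5, n6 is 0.
Satisfying assignments:
  x1=0, x2=0, x3=0, x4=0, x5=0
  x1=0, x2=0, x3=0, x4=1, x5=0
  x1=0, x2=0, x3=1, x4=1, x5=0
  x1=0, x2=1, x3=0, x4=1, x5=0
  x1=0, x2=1, x3=1, x4=0, x5=0
  x1=0, x2=1, x3=1, x4=1, x5=0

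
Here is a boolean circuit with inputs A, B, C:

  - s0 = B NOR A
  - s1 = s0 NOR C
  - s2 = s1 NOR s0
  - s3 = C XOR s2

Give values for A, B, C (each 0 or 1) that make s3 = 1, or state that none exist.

s3 = C XOR s2 must be 1, so C and s2 differ.
Check with A=0, B=0, C=1:
s0 = B NOR A = 0 NOR 0 = 1
s1 = s0 NOR C = 1 NOR 1 = 0
s2 = s1 NOR s0 = 0 NOR 1 = 0
s3 = C XOR s2 = 1 XOR 0 = 1
So s3 = 1 as required.

A=0, B=0, C=1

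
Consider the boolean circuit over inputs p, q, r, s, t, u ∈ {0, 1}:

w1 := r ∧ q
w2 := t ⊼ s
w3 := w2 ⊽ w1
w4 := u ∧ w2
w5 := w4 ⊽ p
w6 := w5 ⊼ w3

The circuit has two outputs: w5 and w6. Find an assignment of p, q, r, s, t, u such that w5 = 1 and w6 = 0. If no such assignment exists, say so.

Check with p=0 q=1 r=0 s=1 t=1 u=0:
w1 = r ∧ q = 0 ∧ 1 = 0
w2 = t ⊼ s = 1 ⊼ 1 = 0
w3 = w2 ⊽ w1 = 0 ⊽ 0 = 1
w4 = u ∧ w2 = 0 ∧ 0 = 0
w5 = w4 ⊽ p = 0 ⊽ 0 = 1
w6 = w5 ⊼ w3 = 1 ⊼ 1 = 0
So w5 = 1 and w6 = 0.

p=0 q=1 r=0 s=1 t=1 u=0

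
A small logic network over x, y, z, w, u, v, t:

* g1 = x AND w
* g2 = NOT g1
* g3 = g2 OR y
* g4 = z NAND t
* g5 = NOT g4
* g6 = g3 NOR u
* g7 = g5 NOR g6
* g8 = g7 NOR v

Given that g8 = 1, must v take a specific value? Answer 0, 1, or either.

0

g8 = g7 NOR v must be 1, so both g7 = 0 and v = 0.
g7 = g5 NOR g6 must be 0, so at least one of g5, g6 is 1.
Every assignment with g8 = 1 has v = 0; there are 19 such assignment(s).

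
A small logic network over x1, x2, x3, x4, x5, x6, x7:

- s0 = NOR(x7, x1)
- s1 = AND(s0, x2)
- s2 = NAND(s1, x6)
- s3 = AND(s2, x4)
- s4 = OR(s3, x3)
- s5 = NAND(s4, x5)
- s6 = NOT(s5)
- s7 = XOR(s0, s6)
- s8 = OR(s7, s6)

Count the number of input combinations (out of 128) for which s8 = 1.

s8 = OR(s7, s6) must be 1, so at least one of s7, s6 is 1.
Enumerating the 128 input combinations, 68 give s8 = 1 and 60 give s8 = 0.

68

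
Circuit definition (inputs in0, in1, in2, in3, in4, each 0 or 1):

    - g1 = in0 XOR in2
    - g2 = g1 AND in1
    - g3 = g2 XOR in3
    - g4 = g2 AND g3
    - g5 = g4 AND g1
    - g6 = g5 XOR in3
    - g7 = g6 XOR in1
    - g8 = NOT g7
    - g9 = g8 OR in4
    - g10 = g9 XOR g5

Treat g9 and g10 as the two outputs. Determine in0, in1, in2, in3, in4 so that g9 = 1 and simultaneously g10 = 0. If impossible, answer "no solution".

in0=1 in1=1 in2=0 in3=0 in4=0

Check with in0=1 in1=1 in2=0 in3=0 in4=0:
g1 = in0 XOR in2 = 1 XOR 0 = 1
g2 = g1 AND in1 = 1 AND 1 = 1
g3 = g2 XOR in3 = 1 XOR 0 = 1
g4 = g2 AND g3 = 1 AND 1 = 1
g5 = g4 AND g1 = 1 AND 1 = 1
g6 = g5 XOR in3 = 1 XOR 0 = 1
g7 = g6 XOR in1 = 1 XOR 1 = 0
g8 = NOT g7 = NOT 0 = 1
g9 = g8 OR in4 = 1 OR 0 = 1
g10 = g9 XOR g5 = 1 XOR 1 = 0
So g9 = 1 and g10 = 0.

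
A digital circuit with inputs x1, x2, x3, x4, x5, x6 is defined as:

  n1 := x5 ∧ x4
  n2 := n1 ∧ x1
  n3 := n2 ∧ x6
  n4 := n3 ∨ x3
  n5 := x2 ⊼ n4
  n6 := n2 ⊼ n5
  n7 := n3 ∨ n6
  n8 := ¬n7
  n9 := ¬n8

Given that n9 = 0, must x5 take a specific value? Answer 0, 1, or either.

1

n9 = ¬n8 must be 0, so n8 = 1.
n8 = ¬n7 must be 1, so n7 = 0.
n7 = n3 ∨ n6 must be 0, so both n3 = 0 and n6 = 0.
Every assignment with n9 = 0 has x5 = 1; there are 3 such assignment(s).
  x1=1, x2=0, x3=0, x4=1, x5=1, x6=0
  x1=1, x2=0, x3=1, x4=1, x5=1, x6=0
  x1=1, x2=1, x3=0, x4=1, x5=1, x6=0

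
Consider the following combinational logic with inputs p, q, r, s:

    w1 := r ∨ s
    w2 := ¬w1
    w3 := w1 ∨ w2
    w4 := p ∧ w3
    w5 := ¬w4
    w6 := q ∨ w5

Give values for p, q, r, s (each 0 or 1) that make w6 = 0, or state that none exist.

w6 = q ∨ w5 must be 0, so both q = 0 and w5 = 0.
w5 = ¬w4 must be 0, so w4 = 1.
w4 = p ∧ w3 must be 1, so both p = 1 and w3 = 1.
Check with p=1 q=0 r=1 s=1:
w1 = r ∨ s = 1 ∨ 1 = 1
w2 = ¬w1 = ¬1 = 0
w3 = w1 ∨ w2 = 1 ∨ 0 = 1
w4 = p ∧ w3 = 1 ∧ 1 = 1
w5 = ¬w4 = ¬1 = 0
w6 = q ∨ w5 = 0 ∨ 0 = 0
So w6 = 0 as required.

p=1 q=0 r=1 s=1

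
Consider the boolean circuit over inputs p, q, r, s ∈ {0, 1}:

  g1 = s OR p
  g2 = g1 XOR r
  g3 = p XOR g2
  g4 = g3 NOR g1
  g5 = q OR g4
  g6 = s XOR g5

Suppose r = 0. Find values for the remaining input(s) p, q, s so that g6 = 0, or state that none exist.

p=0 q=1 s=1

g6 = s XOR g5 must be 0, so s and g5 are equal.
Check with r = 0 and p=0, q=1, s=1:
g1 = s OR p = 1 OR 0 = 1
g2 = g1 XOR r = 1 XOR 0 = 1
g3 = p XOR g2 = 0 XOR 1 = 1
g4 = g3 NOR g1 = 1 NOR 1 = 0
g5 = q OR g4 = 1 OR 0 = 1
g6 = s XOR g5 = 1 XOR 1 = 0
So g6 = 0.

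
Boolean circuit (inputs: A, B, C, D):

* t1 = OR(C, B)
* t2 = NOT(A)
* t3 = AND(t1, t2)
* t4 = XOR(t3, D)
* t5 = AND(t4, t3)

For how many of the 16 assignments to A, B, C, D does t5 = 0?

13

t5 = AND(t4, t3) must be 0, so at least one of t4, t3 is 0.
Enumerating the 16 input combinations, 13 give t5 = 0 and 3 give t5 = 1.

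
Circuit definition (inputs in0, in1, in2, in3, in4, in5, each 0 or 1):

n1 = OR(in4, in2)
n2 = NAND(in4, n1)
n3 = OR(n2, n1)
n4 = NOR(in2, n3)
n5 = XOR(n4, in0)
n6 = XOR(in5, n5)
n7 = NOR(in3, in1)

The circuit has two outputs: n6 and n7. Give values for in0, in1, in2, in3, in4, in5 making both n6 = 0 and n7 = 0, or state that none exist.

Check with in0=1, in1=1, in2=0, in3=1, in4=0, in5=1:
n1 = OR(in4, in2) = OR(0, 0) = 0
n2 = NAND(in4, n1) = NAND(0, 0) = 1
n3 = OR(n2, n1) = OR(1, 0) = 1
n4 = NOR(in2, n3) = NOR(0, 1) = 0
n5 = XOR(n4, in0) = XOR(0, 1) = 1
n6 = XOR(in5, n5) = XOR(1, 1) = 0
n7 = NOR(in3, in1) = NOR(1, 1) = 0
So n6 = 0 and n7 = 0.

in0=1, in1=1, in2=0, in3=1, in4=0, in5=1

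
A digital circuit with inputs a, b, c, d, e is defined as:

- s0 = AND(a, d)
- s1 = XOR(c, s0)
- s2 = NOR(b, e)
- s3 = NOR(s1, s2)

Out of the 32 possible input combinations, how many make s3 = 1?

12

s3 = NOR(s1, s2) must be 1, so both s1 = 0 and s2 = 0.
Enumerating the 32 input combinations, 12 give s3 = 1 and 20 give s3 = 0.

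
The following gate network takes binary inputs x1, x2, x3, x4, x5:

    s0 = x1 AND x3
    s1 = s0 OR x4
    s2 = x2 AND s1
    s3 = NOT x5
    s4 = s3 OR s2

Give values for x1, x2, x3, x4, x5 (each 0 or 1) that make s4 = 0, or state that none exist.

x1=0, x2=0, x3=0, x4=1, x5=1

s4 = s3 OR s2 must be 0, so both s3 = 0 and s2 = 0.
s3 = NOT x5 must be 0, so x5 = 1.
s2 = x2 AND s1 must be 0, so at least one of x2, s1 is 0.
Check with x1=0, x2=0, x3=0, x4=1, x5=1:
s0 = x1 AND x3 = 0 AND 0 = 0
s1 = s0 OR x4 = 0 OR 1 = 1
s2 = x2 AND s1 = 0 AND 1 = 0
s3 = NOT x5 = NOT 1 = 0
s4 = s3 OR s2 = 0 OR 0 = 0
So s4 = 0 as required.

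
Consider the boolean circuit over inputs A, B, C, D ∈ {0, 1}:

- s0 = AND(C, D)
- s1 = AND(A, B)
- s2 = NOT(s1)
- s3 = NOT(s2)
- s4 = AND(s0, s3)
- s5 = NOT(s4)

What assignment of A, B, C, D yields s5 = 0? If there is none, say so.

Check with A=1, B=1, C=1, D=1:
s0 = AND(C, D) = AND(1, 1) = 1
s1 = AND(A, B) = AND(1, 1) = 1
s2 = NOT(s1) = NOT 1 = 0
s3 = NOT(s2) = NOT 0 = 1
s4 = AND(s0, s3) = AND(1, 1) = 1
s5 = NOT(s4) = NOT 1 = 0
So s5 = 0 as required.

A=1, B=1, C=1, D=1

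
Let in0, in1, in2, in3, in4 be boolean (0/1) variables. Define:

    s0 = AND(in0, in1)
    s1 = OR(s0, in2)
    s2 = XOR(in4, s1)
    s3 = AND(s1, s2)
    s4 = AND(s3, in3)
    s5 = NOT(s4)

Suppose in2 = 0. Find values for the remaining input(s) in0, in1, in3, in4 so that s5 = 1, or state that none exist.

Check with in2 = 0 and in0=1, in1=0, in3=0, in4=0:
s0 = AND(in0, in1) = AND(1, 0) = 0
s1 = OR(s0, in2) = OR(0, 0) = 0
s2 = XOR(in4, s1) = XOR(0, 0) = 0
s3 = AND(s1, s2) = AND(0, 0) = 0
s4 = AND(s3, in3) = AND(0, 0) = 0
s5 = NOT(s4) = NOT 0 = 1
So s5 = 1.

in0=1, in1=0, in3=0, in4=0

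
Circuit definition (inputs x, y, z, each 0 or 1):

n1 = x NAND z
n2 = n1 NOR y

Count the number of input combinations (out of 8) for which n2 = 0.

n2 = n1 NOR y must be 0, so at least one of n1, y is 1.
Enumerating the 8 input combinations, 7 give n2 = 0 and 1 give n2 = 1.

7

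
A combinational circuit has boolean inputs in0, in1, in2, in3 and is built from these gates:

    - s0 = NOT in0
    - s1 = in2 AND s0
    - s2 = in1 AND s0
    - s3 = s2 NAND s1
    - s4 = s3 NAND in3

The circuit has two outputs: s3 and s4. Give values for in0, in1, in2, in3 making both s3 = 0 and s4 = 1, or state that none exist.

in0=0 in1=1 in2=1 in3=1

Check with in0=0 in1=1 in2=1 in3=1:
s0 = NOT in0 = NOT 0 = 1
s1 = in2 AND s0 = 1 AND 1 = 1
s2 = in1 AND s0 = 1 AND 1 = 1
s3 = s2 NAND s1 = 1 NAND 1 = 0
s4 = s3 NAND in3 = 0 NAND 1 = 1
So s3 = 0 and s4 = 1.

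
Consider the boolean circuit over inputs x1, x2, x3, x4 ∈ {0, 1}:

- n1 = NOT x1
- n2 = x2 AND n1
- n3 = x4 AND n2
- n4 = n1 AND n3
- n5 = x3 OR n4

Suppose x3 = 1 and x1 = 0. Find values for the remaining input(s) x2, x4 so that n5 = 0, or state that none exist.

no solution exists

With x3 = 1 and x1 = 0 fixed, none of the 4 settings of x2, x4 give n5 = 0.
For example, with x2=1, x4=1:
n1 = NOT x1 = NOT 0 = 1
n2 = x2 AND n1 = 1 AND 1 = 1
n3 = x4 AND n2 = 1 AND 1 = 1
n4 = n1 AND n3 = 1 AND 1 = 1
n5 = x3 OR n4 = 1 OR 1 = 1
giving n5 = 1 ≠ 0.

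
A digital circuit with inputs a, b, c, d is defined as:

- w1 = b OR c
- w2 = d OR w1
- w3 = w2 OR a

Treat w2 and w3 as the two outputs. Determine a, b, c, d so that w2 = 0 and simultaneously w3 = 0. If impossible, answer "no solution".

Check with a=0 b=0 c=0 d=0:
w1 = b OR c = 0 OR 0 = 0
w2 = d OR w1 = 0 OR 0 = 0
w3 = w2 OR a = 0 OR 0 = 0
So w2 = 0 and w3 = 0.

a=0 b=0 c=0 d=0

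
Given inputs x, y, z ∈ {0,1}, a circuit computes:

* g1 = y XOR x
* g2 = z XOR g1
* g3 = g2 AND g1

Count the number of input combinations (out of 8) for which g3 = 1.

2

g3 = g2 AND g1 must be 1, so both g2 = 1 and g1 = 1.
g2 = z XOR g1 must be 1, so z and g1 differ.
Satisfying assignments:
  x=0, y=1, z=0
  x=1, y=0, z=0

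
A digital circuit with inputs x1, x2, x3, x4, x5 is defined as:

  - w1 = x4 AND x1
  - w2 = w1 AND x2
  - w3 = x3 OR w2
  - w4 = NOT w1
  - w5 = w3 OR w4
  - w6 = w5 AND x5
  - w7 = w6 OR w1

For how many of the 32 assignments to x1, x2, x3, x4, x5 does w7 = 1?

w7 = w6 OR w1 must be 1, so at least one of w6, w1 is 1.
Enumerating the 32 input combinations, 20 give w7 = 1 and 12 give w7 = 0.

20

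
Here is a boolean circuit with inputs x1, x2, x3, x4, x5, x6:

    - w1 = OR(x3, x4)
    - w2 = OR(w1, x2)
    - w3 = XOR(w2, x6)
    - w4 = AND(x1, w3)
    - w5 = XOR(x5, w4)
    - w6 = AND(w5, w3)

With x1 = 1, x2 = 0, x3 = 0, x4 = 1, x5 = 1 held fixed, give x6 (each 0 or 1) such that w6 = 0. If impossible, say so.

x6=1

w6 = AND(w5, w3) must be 0, so at least one of w5, w3 is 0.
Check with x1 = 1, x2 = 0, x3 = 0, x4 = 1, x5 = 1 and x6=1:
w1 = OR(x3, x4) = OR(0, 1) = 1
w2 = OR(w1, x2) = OR(1, 0) = 1
w3 = XOR(w2, x6) = XOR(1, 1) = 0
w4 = AND(x1, w3) = AND(1, 0) = 0
w5 = XOR(x5, w4) = XOR(1, 0) = 1
w6 = AND(w5, w3) = AND(1, 0) = 0
So w6 = 0.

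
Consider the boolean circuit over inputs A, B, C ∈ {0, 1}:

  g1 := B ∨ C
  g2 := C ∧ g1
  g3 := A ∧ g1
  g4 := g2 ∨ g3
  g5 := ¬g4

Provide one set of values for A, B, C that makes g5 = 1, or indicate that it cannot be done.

A=0, B=1, C=0

g5 = ¬g4 must be 1, so g4 = 0.
g4 = g2 ∨ g3 must be 0, so both g2 = 0 and g3 = 0.
Check with A=0, B=1, C=0:
g1 = B ∨ C = 1 ∨ 0 = 1
g2 = C ∧ g1 = 0 ∧ 1 = 0
g3 = A ∧ g1 = 0 ∧ 1 = 0
g4 = g2 ∨ g3 = 0 ∨ 0 = 0
g5 = ¬g4 = ¬0 = 1
So g5 = 1 as required.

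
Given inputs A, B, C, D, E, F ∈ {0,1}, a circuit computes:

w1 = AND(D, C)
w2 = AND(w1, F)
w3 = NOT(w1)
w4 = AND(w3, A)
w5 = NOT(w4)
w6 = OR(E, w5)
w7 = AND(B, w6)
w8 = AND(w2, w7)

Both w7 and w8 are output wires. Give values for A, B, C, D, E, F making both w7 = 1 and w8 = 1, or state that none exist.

A=1 B=1 C=1 D=1 E=0 F=1

Check with A=1 B=1 C=1 D=1 E=0 F=1:
w1 = AND(D, C) = AND(1, 1) = 1
w2 = AND(w1, F) = AND(1, 1) = 1
w3 = NOT(w1) = NOT 1 = 0
w4 = AND(w3, A) = AND(0, 1) = 0
w5 = NOT(w4) = NOT 0 = 1
w6 = OR(E, w5) = OR(0, 1) = 1
w7 = AND(B, w6) = AND(1, 1) = 1
w8 = AND(w2, w7) = AND(1, 1) = 1
So w7 = 1 and w8 = 1.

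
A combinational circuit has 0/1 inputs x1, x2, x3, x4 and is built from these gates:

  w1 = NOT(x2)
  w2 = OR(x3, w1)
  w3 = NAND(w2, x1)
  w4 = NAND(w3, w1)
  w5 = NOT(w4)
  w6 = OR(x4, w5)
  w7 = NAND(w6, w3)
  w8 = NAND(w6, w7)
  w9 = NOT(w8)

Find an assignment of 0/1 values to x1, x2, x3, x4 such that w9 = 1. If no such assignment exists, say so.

x1=1 x2=0 x3=1 x4=1

Check with x1=1 x2=0 x3=1 x4=1:
w1 = NOT(x2) = NOT 0 = 1
w2 = OR(x3, w1) = OR(1, 1) = 1
w3 = NAND(w2, x1) = NAND(1, 1) = 0
w4 = NAND(w3, w1) = NAND(0, 1) = 1
w5 = NOT(w4) = NOT 1 = 0
w6 = OR(x4, w5) = OR(1, 0) = 1
w7 = NAND(w6, w3) = NAND(1, 0) = 1
w8 = NAND(w6, w7) = NAND(1, 1) = 0
w9 = NOT(w8) = NOT 0 = 1
So w9 = 1 as required.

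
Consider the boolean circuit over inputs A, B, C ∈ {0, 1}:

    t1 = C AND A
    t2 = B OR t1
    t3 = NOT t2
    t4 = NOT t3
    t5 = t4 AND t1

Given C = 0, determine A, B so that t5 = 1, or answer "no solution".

no solution exists

With C = 0 fixed, none of the 4 settings of A, B give t5 = 1.
For example, with A=0, B=0:
t1 = C AND A = 0 AND 0 = 0
t2 = B OR t1 = 0 OR 0 = 0
t3 = NOT t2 = NOT 0 = 1
t4 = NOT t3 = NOT 1 = 0
t5 = t4 AND t1 = 0 AND 0 = 0
giving t5 = 0 ≠ 1.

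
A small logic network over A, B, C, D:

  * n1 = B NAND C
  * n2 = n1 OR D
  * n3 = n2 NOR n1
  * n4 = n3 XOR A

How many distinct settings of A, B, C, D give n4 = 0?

8

n4 = n3 XOR A must be 0, so n3 and A are equal.
Enumerating the 16 input combinations, 8 give n4 = 0 and 8 give n4 = 1.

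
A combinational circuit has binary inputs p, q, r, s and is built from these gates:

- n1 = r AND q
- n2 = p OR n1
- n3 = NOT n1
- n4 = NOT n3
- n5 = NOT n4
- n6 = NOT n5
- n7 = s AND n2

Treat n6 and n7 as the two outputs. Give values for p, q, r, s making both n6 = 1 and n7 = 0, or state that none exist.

Check with p=1, q=1, r=1, s=0:
n1 = r AND q = 1 AND 1 = 1
n2 = p OR n1 = 1 OR 1 = 1
n3 = NOT n1 = NOT 1 = 0
n4 = NOT n3 = NOT 0 = 1
n5 = NOT n4 = NOT 1 = 0
n6 = NOT n5 = NOT 0 = 1
n7 = s AND n2 = 0 AND 1 = 0
So n6 = 1 and n7 = 0.

p=1, q=1, r=1, s=0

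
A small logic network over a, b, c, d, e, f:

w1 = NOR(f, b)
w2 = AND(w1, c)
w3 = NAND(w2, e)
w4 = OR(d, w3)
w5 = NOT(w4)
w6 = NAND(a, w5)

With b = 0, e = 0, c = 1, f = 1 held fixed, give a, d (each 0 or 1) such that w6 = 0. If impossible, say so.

With b = 0, e = 0, c = 1, f = 1 fixed, none of the 4 settings of a, d give w6 = 0.
For example, with a=1, d=0:
w1 = NOR(f, b) = NOR(1, 0) = 0
w2 = AND(w1, c) = AND(0, 1) = 0
w3 = NAND(w2, e) = NAND(0, 0) = 1
w4 = OR(d, w3) = OR(0, 1) = 1
w5 = NOT(w4) = NOT 1 = 0
w6 = NAND(a, w5) = NAND(1, 0) = 1
giving w6 = 1 ≠ 0.

no solution exists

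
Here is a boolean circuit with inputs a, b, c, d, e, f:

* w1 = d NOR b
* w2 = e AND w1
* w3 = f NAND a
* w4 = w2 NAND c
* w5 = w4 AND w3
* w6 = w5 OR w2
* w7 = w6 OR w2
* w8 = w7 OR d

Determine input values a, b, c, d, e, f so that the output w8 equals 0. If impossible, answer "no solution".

a=1 b=0 c=1 d=0 e=0 f=1

w8 = w7 OR d must be 0, so both w7 = 0 and d = 0.
w7 = w6 OR w2 must be 0, so both w6 = 0 and w2 = 0.
Check with a=1 b=0 c=1 d=0 e=0 f=1:
w1 = d NOR b = 0 NOR 0 = 1
w2 = e AND w1 = 0 AND 1 = 0
w3 = f NAND a = 1 NAND 1 = 0
w4 = w2 NAND c = 0 NAND 1 = 1
w5 = w4 AND w3 = 1 AND 0 = 0
w6 = w5 OR w2 = 0 OR 0 = 0
w7 = w6 OR w2 = 0 OR 0 = 0
w8 = w7 OR d = 0 OR 0 = 0
So w8 = 0 as required.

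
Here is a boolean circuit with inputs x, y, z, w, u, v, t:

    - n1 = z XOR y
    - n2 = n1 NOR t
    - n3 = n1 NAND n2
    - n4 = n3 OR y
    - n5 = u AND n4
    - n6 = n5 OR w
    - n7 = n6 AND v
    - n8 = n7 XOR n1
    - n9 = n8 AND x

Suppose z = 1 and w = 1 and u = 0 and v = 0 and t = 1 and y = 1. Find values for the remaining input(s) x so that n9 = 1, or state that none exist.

no solution exists

With z = 1 and w = 1 and u = 0 and v = 0 and t = 1 and y = 1 fixed, none of the 2 settings of x give n9 = 1.
For example, with x=1:
n1 = z XOR y = 1 XOR 1 = 0
n2 = n1 NOR t = 0 NOR 1 = 0
n3 = n1 NAND n2 = 0 NAND 0 = 1
n4 = n3 OR y = 1 OR 1 = 1
n5 = u AND n4 = 0 AND 1 = 0
n6 = n5 OR w = 0 OR 1 = 1
n7 = n6 AND v = 1 AND 0 = 0
n8 = n7 XOR n1 = 0 XOR 0 = 0
n9 = n8 AND x = 0 AND 1 = 0
giving n9 = 0 ≠ 1.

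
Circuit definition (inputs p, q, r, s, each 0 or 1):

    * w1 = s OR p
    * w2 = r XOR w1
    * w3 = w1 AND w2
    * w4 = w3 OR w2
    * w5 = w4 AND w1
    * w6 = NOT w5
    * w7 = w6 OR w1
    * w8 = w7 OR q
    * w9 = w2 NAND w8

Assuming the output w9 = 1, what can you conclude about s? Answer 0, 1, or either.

Both values of s occur among assignments with w9 = 1:
  s=0: p=0, q=0, r=0, s=0
  s=1: p=0, q=0, r=1, s=1

either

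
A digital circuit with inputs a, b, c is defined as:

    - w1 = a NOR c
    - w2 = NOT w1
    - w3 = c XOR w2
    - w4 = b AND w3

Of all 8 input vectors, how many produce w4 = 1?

1

w4 = b AND w3 must be 1, so both b = 1 and w3 = 1.
w3 = c XOR w2 must be 1, so c and w2 differ.
Enumerating the 8 input combinations, 1 give w4 = 1 and 7 give w4 = 0.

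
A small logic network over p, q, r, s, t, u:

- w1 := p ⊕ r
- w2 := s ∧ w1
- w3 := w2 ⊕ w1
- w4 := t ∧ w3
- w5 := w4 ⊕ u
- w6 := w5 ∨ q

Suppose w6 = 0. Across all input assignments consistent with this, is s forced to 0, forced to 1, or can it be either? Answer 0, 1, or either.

Both values of s occur among assignments with w6 = 0:
  s=0: p=0, q=0, r=0, s=0, t=0, u=0
  s=1: p=0, q=0, r=0, s=1, t=0, u=0

either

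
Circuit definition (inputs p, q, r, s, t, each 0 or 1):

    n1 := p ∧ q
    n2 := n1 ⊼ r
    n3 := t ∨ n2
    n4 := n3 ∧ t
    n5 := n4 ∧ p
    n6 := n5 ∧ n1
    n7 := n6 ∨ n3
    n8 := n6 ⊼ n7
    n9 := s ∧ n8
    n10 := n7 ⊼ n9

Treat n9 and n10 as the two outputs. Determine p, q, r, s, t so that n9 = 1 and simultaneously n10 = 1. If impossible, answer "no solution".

Check with p=1 q=1 r=1 s=1 t=0:
n1 = p ∧ q = 1 ∧ 1 = 1
n2 = n1 ⊼ r = 1 ⊼ 1 = 0
n3 = t ∨ n2 = 0 ∨ 0 = 0
n4 = n3 ∧ t = 0 ∧ 0 = 0
n5 = n4 ∧ p = 0 ∧ 1 = 0
n6 = n5 ∧ n1 = 0 ∧ 1 = 0
n7 = n6 ∨ n3 = 0 ∨ 0 = 0
n8 = n6 ⊼ n7 = 0 ⊼ 0 = 1
n9 = s ∧ n8 = 1 ∧ 1 = 1
n10 = n7 ⊼ n9 = 0 ⊼ 1 = 1
So n9 = 1 and n10 = 1.

p=1 q=1 r=1 s=1 t=0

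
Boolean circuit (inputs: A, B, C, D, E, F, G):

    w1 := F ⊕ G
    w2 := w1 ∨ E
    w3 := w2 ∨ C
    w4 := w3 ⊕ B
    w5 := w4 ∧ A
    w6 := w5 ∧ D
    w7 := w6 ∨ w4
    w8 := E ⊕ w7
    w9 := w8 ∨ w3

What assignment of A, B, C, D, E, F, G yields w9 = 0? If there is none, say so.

w9 = w8 ∨ w3 must be 0, so both w8 = 0 and w3 = 0.
w8 = E ⊕ w7 must be 0, so E and w7 are equal.
w3 = w2 ∨ C must be 0, so both w2 = 0 and C = 0.
Check with A=1, B=0, C=0, D=1, E=0, F=1, G=1:
w1 = F ⊕ G = 1 ⊕ 1 = 0
w2 = w1 ∨ E = 0 ∨ 0 = 0
w3 = w2 ∨ C = 0 ∨ 0 = 0
w4 = w3 ⊕ B = 0 ⊕ 0 = 0
w5 = w4 ∧ A = 0 ∧ 1 = 0
w6 = w5 ∧ D = 0 ∧ 1 = 0
w7 = w6 ∨ w4 = 0 ∨ 0 = 0
w8 = E ⊕ w7 = 0 ⊕ 0 = 0
w9 = w8 ∨ w3 = 0 ∨ 0 = 0
So w9 = 0 as required.

A=1, B=0, C=0, D=1, E=0, F=1, G=1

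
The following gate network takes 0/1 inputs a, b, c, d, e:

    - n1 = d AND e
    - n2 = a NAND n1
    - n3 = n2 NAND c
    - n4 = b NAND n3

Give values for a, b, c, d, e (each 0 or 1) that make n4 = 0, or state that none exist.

n4 = b NAND n3 must be 0, so both b = 1 and n3 = 1.
n3 = n2 NAND c must be 1, so at least one of n2, c is 0.
Check with a=0, b=1, c=0, d=1, e=1:
n1 = d AND e = 1 AND 1 = 1
n2 = a NAND n1 = 0 NAND 1 = 1
n3 = n2 NAND c = 1 NAND 0 = 1
n4 = b NAND n3 = 1 NAND 1 = 0
So n4 = 0 as required.

a=0, b=1, c=0, d=1, e=1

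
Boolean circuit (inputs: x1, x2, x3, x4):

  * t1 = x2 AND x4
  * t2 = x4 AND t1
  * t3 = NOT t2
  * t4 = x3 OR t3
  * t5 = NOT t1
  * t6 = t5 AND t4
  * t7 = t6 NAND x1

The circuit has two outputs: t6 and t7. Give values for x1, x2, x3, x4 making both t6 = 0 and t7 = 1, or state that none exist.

x1=1, x2=1, x3=1, x4=1

Check with x1=1, x2=1, x3=1, x4=1:
t1 = x2 AND x4 = 1 AND 1 = 1
t2 = x4 AND t1 = 1 AND 1 = 1
t3 = NOT t2 = NOT 1 = 0
t4 = x3 OR t3 = 1 OR 0 = 1
t5 = NOT t1 = NOT 1 = 0
t6 = t5 AND t4 = 0 AND 1 = 0
t7 = t6 NAND x1 = 0 NAND 1 = 1
So t6 = 0 and t7 = 1.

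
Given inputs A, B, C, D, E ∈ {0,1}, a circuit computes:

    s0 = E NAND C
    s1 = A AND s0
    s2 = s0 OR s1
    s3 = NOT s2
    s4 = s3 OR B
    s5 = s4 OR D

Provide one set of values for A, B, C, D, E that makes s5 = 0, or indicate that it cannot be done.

Check with A=0, B=0, C=1, D=0, E=0:
s0 = E NAND C = 0 NAND 1 = 1
s1 = A AND s0 = 0 AND 1 = 0
s2 = s0 OR s1 = 1 OR 0 = 1
s3 = NOT s2 = NOT 1 = 0
s4 = s3 OR B = 0 OR 0 = 0
s5 = s4 OR D = 0 OR 0 = 0
So s5 = 0 as required.

A=0, B=0, C=1, D=0, E=0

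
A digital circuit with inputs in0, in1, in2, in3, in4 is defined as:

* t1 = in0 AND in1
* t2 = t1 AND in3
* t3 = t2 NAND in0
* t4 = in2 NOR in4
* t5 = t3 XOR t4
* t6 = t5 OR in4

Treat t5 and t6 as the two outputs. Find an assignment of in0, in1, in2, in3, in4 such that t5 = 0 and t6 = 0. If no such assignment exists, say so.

in0=0, in1=1, in2=0, in3=0, in4=0

Check with in0=0, in1=1, in2=0, in3=0, in4=0:
t1 = in0 AND in1 = 0 AND 1 = 0
t2 = t1 AND in3 = 0 AND 0 = 0
t3 = t2 NAND in0 = 0 NAND 0 = 1
t4 = in2 NOR in4 = 0 NOR 0 = 1
t5 = t3 XOR t4 = 1 XOR 1 = 0
t6 = t5 OR in4 = 0 OR 0 = 0
So t5 = 0 and t6 = 0.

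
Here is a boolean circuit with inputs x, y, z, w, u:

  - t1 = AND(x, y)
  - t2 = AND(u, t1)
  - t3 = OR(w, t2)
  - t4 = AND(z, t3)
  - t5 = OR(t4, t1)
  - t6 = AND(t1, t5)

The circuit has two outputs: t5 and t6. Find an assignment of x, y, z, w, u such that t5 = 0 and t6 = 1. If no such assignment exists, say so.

Across all 32 input combinations, none give both t5 = 0 and t6 = 1.

no solution exists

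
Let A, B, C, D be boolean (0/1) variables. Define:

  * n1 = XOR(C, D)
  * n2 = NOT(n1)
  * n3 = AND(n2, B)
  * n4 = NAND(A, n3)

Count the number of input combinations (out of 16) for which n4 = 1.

n4 = NAND(A, n3) must be 1, so at least one of A, n3 is 0.
Enumerating the 16 input combinations, 14 give n4 = 1 and 2 give n4 = 0.

14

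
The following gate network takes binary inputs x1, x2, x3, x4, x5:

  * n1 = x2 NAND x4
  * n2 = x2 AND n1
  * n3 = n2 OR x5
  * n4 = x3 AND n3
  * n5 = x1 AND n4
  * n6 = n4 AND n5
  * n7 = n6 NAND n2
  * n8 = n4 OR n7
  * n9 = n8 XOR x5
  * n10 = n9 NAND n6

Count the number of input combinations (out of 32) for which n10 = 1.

31

n10 = n9 NAND n6 must be 1, so at least one of n9, n6 is 0.
Enumerating the 32 input combinations, 31 give n10 = 1 and 1 give n10 = 0.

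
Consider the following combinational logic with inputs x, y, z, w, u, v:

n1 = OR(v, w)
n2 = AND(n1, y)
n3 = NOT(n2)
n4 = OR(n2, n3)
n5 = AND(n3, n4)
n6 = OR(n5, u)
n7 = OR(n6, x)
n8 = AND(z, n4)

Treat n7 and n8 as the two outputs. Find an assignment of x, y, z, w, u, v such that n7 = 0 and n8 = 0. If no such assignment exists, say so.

x=0, y=1, z=0, w=0, u=0, v=1

Check with x=0, y=1, z=0, w=0, u=0, v=1:
n1 = OR(v, w) = OR(1, 0) = 1
n2 = AND(n1, y) = AND(1, 1) = 1
n3 = NOT(n2) = NOT 1 = 0
n4 = OR(n2, n3) = OR(1, 0) = 1
n5 = AND(n3, n4) = AND(0, 1) = 0
n6 = OR(n5, u) = OR(0, 0) = 0
n7 = OR(n6, x) = OR(0, 0) = 0
n8 = AND(z, n4) = AND(0, 1) = 0
So n7 = 0 and n8 = 0.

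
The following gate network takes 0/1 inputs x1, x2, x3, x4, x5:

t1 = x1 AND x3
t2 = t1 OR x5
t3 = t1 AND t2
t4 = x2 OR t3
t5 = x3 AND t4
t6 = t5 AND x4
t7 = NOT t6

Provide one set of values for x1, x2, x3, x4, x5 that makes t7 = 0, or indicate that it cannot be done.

x1=1, x2=1, x3=1, x4=1, x5=0

Check with x1=1, x2=1, x3=1, x4=1, x5=0:
t1 = x1 AND x3 = 1 AND 1 = 1
t2 = t1 OR x5 = 1 OR 0 = 1
t3 = t1 AND t2 = 1 AND 1 = 1
t4 = x2 OR t3 = 1 OR 1 = 1
t5 = x3 AND t4 = 1 AND 1 = 1
t6 = t5 AND x4 = 1 AND 1 = 1
t7 = NOT t6 = NOT 1 = 0
So t7 = 0 as required.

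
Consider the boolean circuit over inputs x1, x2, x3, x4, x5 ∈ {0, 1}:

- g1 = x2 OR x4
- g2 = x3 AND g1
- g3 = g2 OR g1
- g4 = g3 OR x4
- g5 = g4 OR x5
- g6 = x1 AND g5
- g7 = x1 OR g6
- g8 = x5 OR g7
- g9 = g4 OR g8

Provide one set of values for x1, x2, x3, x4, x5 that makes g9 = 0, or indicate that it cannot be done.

x1=0, x2=0, x3=1, x4=0, x5=0

g9 = g4 OR g8 must be 0, so both g4 = 0 and g8 = 0.
Check with x1=0, x2=0, x3=1, x4=0, x5=0:
g1 = x2 OR x4 = 0 OR 0 = 0
g2 = x3 AND g1 = 1 AND 0 = 0
g3 = g2 OR g1 = 0 OR 0 = 0
g4 = g3 OR x4 = 0 OR 0 = 0
g5 = g4 OR x5 = 0 OR 0 = 0
g6 = x1 AND g5 = 0 AND 0 = 0
g7 = x1 OR g6 = 0 OR 0 = 0
g8 = x5 OR g7 = 0 OR 0 = 0
g9 = g4 OR g8 = 0 OR 0 = 0
So g9 = 0 as required.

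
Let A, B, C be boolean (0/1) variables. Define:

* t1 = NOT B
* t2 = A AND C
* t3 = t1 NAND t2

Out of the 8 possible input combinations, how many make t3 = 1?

t3 = t1 NAND t2 must be 1, so at least one of t1, t2 is 0.
Enumerating the 8 input combinations, 7 give t3 = 1 and 1 give t3 = 0.

7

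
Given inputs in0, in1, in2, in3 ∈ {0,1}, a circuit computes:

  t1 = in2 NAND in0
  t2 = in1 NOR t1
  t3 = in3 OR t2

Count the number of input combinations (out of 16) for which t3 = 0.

t3 = in3 OR t2 must be 0, so both in3 = 0 and t2 = 0.
t2 = in1 NOR t1 must be 0, so at least one of in1, t1 is 1.
Enumerating the 16 input combinations, 7 give t3 = 0 and 9 give t3 = 1.

7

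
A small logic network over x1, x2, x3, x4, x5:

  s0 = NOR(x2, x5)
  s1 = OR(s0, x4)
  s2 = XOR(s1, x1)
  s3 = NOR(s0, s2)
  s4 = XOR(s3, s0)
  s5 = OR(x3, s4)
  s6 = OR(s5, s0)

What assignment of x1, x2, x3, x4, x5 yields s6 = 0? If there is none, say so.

x1=1 x2=0 x3=0 x4=0 x5=1

Check with x1=1 x2=0 x3=0 x4=0 x5=1:
s0 = NOR(x2, x5) = NOR(0, 1) = 0
s1 = OR(s0, x4) = OR(0, 0) = 0
s2 = XOR(s1, x1) = XOR(0, 1) = 1
s3 = NOR(s0, s2) = NOR(0, 1) = 0
s4 = XOR(s3, s0) = XOR(0, 0) = 0
s5 = OR(x3, s4) = OR(0, 0) = 0
s6 = OR(s5, s0) = OR(0, 0) = 0
So s6 = 0 as required.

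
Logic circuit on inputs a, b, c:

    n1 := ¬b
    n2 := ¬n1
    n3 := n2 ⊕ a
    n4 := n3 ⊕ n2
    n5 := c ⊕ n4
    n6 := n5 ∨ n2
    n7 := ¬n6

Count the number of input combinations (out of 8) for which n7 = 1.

n7 = ¬n6 must be 1, so n6 = 0.
n6 = n5 ∨ n2 must be 0, so both n5 = 0 and n2 = 0.
n5 = c ⊕ n4 must be 0, so c and n4 are equal.
Enumerating the 8 input combinations, 2 give n7 = 1 and 6 give n7 = 0.

2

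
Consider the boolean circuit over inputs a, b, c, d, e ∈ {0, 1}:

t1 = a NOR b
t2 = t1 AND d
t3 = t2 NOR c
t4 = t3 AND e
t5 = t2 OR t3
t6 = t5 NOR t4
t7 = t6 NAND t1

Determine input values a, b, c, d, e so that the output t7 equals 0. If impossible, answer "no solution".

t7 = t6 NAND t1 must be 0, so both t6 = 1 and t1 = 1.
t6 = t5 NOR t4 must be 1, so both t5 = 0 and t4 = 0.
Check with a=0, b=0, c=1, d=0, e=1:
t1 = a NOR b = 0 NOR 0 = 1
t2 = t1 AND d = 1 AND 0 = 0
t3 = t2 NOR c = 0 NOR 1 = 0
t4 = t3 AND e = 0 AND 1 = 0
t5 = t2 OR t3 = 0 OR 0 = 0
t6 = t5 NOR t4 = 0 NOR 0 = 1
t7 = t6 NAND t1 = 1 NAND 1 = 0
So t7 = 0 as required.

a=0, b=0, c=1, d=0, e=1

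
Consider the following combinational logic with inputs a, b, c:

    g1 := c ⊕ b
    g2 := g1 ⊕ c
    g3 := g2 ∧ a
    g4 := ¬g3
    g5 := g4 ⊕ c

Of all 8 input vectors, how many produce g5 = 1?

4

g5 = g4 ⊕ c must be 1, so g4 and c differ.
Satisfying assignments:
  a=0, b=0, c=0
  a=0, b=1, c=0
  a=1, b=0, c=0
  a=1, b=1, c=1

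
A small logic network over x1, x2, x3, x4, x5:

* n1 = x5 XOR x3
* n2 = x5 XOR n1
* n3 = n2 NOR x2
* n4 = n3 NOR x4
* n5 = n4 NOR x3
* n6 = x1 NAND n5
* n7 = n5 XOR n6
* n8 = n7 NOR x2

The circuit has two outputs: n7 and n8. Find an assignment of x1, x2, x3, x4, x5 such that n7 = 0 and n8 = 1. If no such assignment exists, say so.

x1=0 x2=0 x3=0 x4=0 x5=0

Check with x1=0 x2=0 x3=0 x4=0 x5=0:
n1 = x5 XOR x3 = 0 XOR 0 = 0
n2 = x5 XOR n1 = 0 XOR 0 = 0
n3 = n2 NOR x2 = 0 NOR 0 = 1
n4 = n3 NOR x4 = 1 NOR 0 = 0
n5 = n4 NOR x3 = 0 NOR 0 = 1
n6 = x1 NAND n5 = 0 NAND 1 = 1
n7 = n5 XOR n6 = 1 XOR 1 = 0
n8 = n7 NOR x2 = 0 NOR 0 = 1
So n7 = 0 and n8 = 1.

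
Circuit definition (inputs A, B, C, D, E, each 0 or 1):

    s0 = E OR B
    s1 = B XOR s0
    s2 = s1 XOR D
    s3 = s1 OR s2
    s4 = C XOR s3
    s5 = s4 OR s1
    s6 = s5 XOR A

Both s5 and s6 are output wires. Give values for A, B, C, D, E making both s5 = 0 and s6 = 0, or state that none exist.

A=0 B=1 C=0 D=0 E=0

Check with A=0 B=1 C=0 D=0 E=0:
s0 = E OR B = 0 OR 1 = 1
s1 = B XOR s0 = 1 XOR 1 = 0
s2 = s1 XOR D = 0 XOR 0 = 0
s3 = s1 OR s2 = 0 OR 0 = 0
s4 = C XOR s3 = 0 XOR 0 = 0
s5 = s4 OR s1 = 0 OR 0 = 0
s6 = s5 XOR A = 0 XOR 0 = 0
So s5 = 0 and s6 = 0.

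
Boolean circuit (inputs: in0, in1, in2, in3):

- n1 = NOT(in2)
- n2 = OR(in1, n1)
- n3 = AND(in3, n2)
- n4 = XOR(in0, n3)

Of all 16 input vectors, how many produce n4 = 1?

8

n4 = XOR(in0, n3) must be 1, so in0 and n3 differ.
Enumerating the 16 input combinations, 8 give n4 = 1 and 8 give n4 = 0.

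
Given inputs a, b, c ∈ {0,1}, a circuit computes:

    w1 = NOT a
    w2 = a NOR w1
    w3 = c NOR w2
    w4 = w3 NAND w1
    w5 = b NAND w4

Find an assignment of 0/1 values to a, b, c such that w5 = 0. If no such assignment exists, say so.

w5 = b NAND w4 must be 0, so both b = 1 and w4 = 1.
Check with a=0, b=1, c=1:
w1 = NOT a = NOT 0 = 1
w2 = a NOR w1 = 0 NOR 1 = 0
w3 = c NOR w2 = 1 NOR 0 = 0
w4 = w3 NAND w1 = 0 NAND 1 = 1
w5 = b NAND w4 = 1 NAND 1 = 0
So w5 = 0 as required.

a=0, b=1, c=1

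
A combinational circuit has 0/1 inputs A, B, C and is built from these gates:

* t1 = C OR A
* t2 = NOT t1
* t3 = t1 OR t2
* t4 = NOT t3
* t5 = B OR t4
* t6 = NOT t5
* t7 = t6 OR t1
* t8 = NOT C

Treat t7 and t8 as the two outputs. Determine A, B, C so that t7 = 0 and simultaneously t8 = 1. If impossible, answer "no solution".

A=0, B=1, C=0

Check with A=0, B=1, C=0:
t1 = C OR A = 0 OR 0 = 0
t2 = NOT t1 = NOT 0 = 1
t3 = t1 OR t2 = 0 OR 1 = 1
t4 = NOT t3 = NOT 1 = 0
t5 = B OR t4 = 1 OR 0 = 1
t6 = NOT t5 = NOT 1 = 0
t7 = t6 OR t1 = 0 OR 0 = 0
t8 = NOT C = NOT 0 = 1
So t7 = 0 and t8 = 1.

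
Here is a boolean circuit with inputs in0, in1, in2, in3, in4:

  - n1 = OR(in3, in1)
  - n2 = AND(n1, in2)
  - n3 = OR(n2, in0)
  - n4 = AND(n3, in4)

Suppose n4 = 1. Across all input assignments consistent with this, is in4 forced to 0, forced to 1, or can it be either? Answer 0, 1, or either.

1

n4 = AND(n3, in4) must be 1, so both n3 = 1 and in4 = 1.
n3 = OR(n2, in0) must be 1, so at least one of n2, in0 is 1.
Every assignment with n4 = 1 has in4 = 1; there are 11 such assignment(s).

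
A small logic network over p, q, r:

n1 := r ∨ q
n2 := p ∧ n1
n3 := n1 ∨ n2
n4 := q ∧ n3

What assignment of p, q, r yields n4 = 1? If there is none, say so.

n4 = q ∧ n3 must be 1, so both q = 1 and n3 = 1.
n3 = n1 ∨ n2 must be 1, so at least one of n1, n2 is 1.
Check with p=0, q=1, r=1:
n1 = r ∨ q = 1 ∨ 1 = 1
n2 = p ∧ n1 = 0 ∧ 1 = 0
n3 = n1 ∨ n2 = 1 ∨ 0 = 1
n4 = q ∧ n3 = 1 ∧ 1 = 1
So n4 = 1 as required.

p=0, q=1, r=1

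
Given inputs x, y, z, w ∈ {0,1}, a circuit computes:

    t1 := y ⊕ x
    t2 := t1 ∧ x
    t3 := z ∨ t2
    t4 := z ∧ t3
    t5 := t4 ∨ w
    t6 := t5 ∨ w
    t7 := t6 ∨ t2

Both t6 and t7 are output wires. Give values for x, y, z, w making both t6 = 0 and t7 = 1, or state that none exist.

x=1 y=0 z=0 w=0

Check with x=1 y=0 z=0 w=0:
t1 = y ⊕ x = 0 ⊕ 1 = 1
t2 = t1 ∧ x = 1 ∧ 1 = 1
t3 = z ∨ t2 = 0 ∨ 1 = 1
t4 = z ∧ t3 = 0 ∧ 1 = 0
t5 = t4 ∨ w = 0 ∨ 0 = 0
t6 = t5 ∨ w = 0 ∨ 0 = 0
t7 = t6 ∨ t2 = 0 ∨ 1 = 1
So t6 = 0 and t7 = 1.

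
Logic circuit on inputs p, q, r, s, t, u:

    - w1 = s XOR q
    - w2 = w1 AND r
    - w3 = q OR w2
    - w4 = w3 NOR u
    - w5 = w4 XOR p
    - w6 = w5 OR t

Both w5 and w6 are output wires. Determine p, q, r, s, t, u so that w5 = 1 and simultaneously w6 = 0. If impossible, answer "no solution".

Across all 64 input combinations, none give both w5 = 1 and w6 = 0.

no solution exists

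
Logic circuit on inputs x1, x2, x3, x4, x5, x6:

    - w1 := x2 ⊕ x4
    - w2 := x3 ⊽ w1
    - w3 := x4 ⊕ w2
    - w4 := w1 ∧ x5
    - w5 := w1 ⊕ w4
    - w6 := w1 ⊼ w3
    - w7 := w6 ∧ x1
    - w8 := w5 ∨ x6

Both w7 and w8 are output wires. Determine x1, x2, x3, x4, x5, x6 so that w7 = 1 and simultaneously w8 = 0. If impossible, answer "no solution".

x1=1, x2=0, x3=0, x4=0, x5=1, x6=0

Check with x1=1, x2=0, x3=0, x4=0, x5=1, x6=0:
w1 = x2 ⊕ x4 = 0 ⊕ 0 = 0
w2 = x3 ⊽ w1 = 0 ⊽ 0 = 1
w3 = x4 ⊕ w2 = 0 ⊕ 1 = 1
w4 = w1 ∧ x5 = 0 ∧ 1 = 0
w5 = w1 ⊕ w4 = 0 ⊕ 0 = 0
w6 = w1 ⊼ w3 = 0 ⊼ 1 = 1
w7 = w6 ∧ x1 = 1 ∧ 1 = 1
w8 = w5 ∨ x6 = 0 ∨ 0 = 0
So w7 = 1 and w8 = 0.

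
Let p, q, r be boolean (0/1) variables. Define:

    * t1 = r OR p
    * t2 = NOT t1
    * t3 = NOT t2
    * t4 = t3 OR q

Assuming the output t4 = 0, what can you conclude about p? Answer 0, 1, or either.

t4 = t3 OR q must be 0, so both t3 = 0 and q = 0.
t3 = NOT t2 must be 0, so t2 = 1.
t2 = NOT t1 must be 1, so t1 = 0.
Every assignment with t4 = 0 has p = 0; there are 1 such assignment(s).
  p=0, q=0, r=0

0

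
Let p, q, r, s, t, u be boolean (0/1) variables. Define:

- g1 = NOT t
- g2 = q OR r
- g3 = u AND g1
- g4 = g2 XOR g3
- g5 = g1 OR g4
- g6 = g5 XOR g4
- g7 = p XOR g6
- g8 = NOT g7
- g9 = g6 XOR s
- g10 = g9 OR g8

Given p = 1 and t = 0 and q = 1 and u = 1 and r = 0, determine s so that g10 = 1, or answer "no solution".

s=1

g10 = g9 OR g8 must be 1, so at least one of g9, g8 is 1.
Check with p = 1 and t = 0 and q = 1 and u = 1 and r = 0 and s=1:
g1 = NOT t = NOT 0 = 1
g2 = q OR r = 1 OR 0 = 1
g3 = u AND g1 = 1 AND 1 = 1
g4 = g2 XOR g3 = 1 XOR 1 = 0
g5 = g1 OR g4 = 1 OR 0 = 1
g6 = g5 XOR g4 = 1 XOR 0 = 1
g7 = p XOR g6 = 1 XOR 1 = 0
g8 = NOT g7 = NOT 0 = 1
g9 = g6 XOR s = 1 XOR 1 = 0
g10 = g9 OR g8 = 0 OR 1 = 1
So g10 = 1.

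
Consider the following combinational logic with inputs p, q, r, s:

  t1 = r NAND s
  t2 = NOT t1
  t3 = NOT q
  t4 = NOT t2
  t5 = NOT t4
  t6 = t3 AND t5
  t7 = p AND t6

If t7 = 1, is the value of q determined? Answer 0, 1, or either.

0

t7 = p AND t6 must be 1, so both p = 1 and t6 = 1.
t6 = t3 AND t5 must be 1, so both t3 = 1 and t5 = 1.
t3 = NOT q must be 1, so q = 0.
Every assignment with t7 = 1 has q = 0; there are 1 such assignment(s).
  p=1, q=0, r=1, s=1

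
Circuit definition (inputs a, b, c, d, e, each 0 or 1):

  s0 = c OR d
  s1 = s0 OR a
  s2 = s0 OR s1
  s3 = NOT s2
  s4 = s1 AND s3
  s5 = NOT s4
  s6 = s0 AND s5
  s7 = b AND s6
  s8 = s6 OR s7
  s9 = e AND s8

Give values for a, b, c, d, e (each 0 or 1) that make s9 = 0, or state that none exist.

Check with a=0, b=1, c=1, d=1, e=0:
s0 = c OR d = 1 OR 1 = 1
s1 = s0 OR a = 1 OR 0 = 1
s2 = s0 OR s1 = 1 OR 1 = 1
s3 = NOT s2 = NOT 1 = 0
s4 = s1 AND s3 = 1 AND 0 = 0
s5 = NOT s4 = NOT 0 = 1
s6 = s0 AND s5 = 1 AND 1 = 1
s7 = b AND s6 = 1 AND 1 = 1
s8 = s6 OR s7 = 1 OR 1 = 1
s9 = e AND s8 = 0 AND 1 = 0
So s9 = 0 as required.

a=0, b=1, c=1, d=1, e=0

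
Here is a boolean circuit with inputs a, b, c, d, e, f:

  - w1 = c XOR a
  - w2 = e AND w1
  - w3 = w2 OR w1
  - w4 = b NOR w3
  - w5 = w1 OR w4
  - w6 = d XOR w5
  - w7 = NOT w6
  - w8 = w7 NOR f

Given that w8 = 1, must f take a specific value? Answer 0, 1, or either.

0

w8 = w7 NOR f must be 1, so both w7 = 0 and f = 0.
Every assignment with w8 = 1 has f = 0; there are 16 such assignment(s).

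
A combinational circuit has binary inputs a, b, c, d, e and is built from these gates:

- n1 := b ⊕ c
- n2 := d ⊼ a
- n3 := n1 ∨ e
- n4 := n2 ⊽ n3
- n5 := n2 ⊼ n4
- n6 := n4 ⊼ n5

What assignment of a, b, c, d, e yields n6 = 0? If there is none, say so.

n6 = n4 ⊼ n5 must be 0, so both n4 = 1 and n5 = 1.
n4 = n2 ⊽ n3 must be 1, so both n2 = 0 and n3 = 0.
Check with a=1, b=0, c=0, d=1, e=0:
n1 = b ⊕ c = 0 ⊕ 0 = 0
n2 = d ⊼ a = 1 ⊼ 1 = 0
n3 = n1 ∨ e = 0 ∨ 0 = 0
n4 = n2 ⊽ n3 = 0 ⊽ 0 = 1
n5 = n2 ⊼ n4 = 0 ⊼ 1 = 1
n6 = n4 ⊼ n5 = 1 ⊼ 1 = 0
So n6 = 0 as required.

a=1, b=0, c=0, d=1, e=0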